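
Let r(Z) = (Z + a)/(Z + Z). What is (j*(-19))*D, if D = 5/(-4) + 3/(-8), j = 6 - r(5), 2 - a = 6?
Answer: 14573/80 ≈ 182.16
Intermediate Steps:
a = -4 (a = 2 - 1*6 = 2 - 6 = -4)
r(Z) = (-4 + Z)/(2*Z) (r(Z) = (Z - 4)/(Z + Z) = (-4 + Z)/((2*Z)) = (-4 + Z)*(1/(2*Z)) = (-4 + Z)/(2*Z))
j = 59/10 (j = 6 - (-4 + 5)/(2*5) = 6 - 1/(2*5) = 6 - 1*1/10 = 6 - 1/10 = 59/10 ≈ 5.9000)
D = -13/8 (D = 5*(-1/4) + 3*(-1/8) = -5/4 - 3/8 = -13/8 ≈ -1.6250)
(j*(-19))*D = ((59/10)*(-19))*(-13/8) = -1121/10*(-13/8) = 14573/80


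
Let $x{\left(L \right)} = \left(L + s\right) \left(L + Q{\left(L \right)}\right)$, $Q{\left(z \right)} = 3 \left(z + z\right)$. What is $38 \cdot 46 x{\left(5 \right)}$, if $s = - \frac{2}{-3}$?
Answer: $\frac{1040060}{3} \approx 3.4669 \cdot 10^{5}$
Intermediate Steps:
$Q{\left(z \right)} = 6 z$ ($Q{\left(z \right)} = 3 \cdot 2 z = 6 z$)
$s = \frac{2}{3}$ ($s = \left(-2\right) \left(- \frac{1}{3}\right) = \frac{2}{3} \approx 0.66667$)
$x{\left(L \right)} = 7 L \left(\frac{2}{3} + L\right)$ ($x{\left(L \right)} = \left(L + \frac{2}{3}\right) \left(L + 6 L\right) = \left(\frac{2}{3} + L\right) 7 L = 7 L \left(\frac{2}{3} + L\right)$)
$38 \cdot 46 x{\left(5 \right)} = 38 \cdot 46 \cdot \frac{7}{3} \cdot 5 \left(2 + 3 \cdot 5\right) = 1748 \cdot \frac{7}{3} \cdot 5 \left(2 + 15\right) = 1748 \cdot \frac{7}{3} \cdot 5 \cdot 17 = 1748 \cdot \frac{595}{3} = \frac{1040060}{3}$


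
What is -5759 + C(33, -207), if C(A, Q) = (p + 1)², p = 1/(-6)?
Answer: -207299/36 ≈ -5758.3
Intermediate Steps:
p = -⅙ ≈ -0.16667
C(A, Q) = 25/36 (C(A, Q) = (-⅙ + 1)² = (⅚)² = 25/36)
-5759 + C(33, -207) = -5759 + 25/36 = -207299/36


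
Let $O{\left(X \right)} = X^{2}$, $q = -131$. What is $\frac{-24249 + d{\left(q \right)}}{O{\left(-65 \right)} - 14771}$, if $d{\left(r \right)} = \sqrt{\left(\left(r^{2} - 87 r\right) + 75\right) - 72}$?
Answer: $\frac{12040}{5273} \approx 2.2833$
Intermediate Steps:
$d{\left(r \right)} = \sqrt{3 + r^{2} - 87 r}$ ($d{\left(r \right)} = \sqrt{\left(75 + r^{2} - 87 r\right) - 72} = \sqrt{3 + r^{2} - 87 r}$)
$\frac{-24249 + d{\left(q \right)}}{O{\left(-65 \right)} - 14771} = \frac{-24249 + \sqrt{3 + \left(-131\right)^{2} - -11397}}{\left(-65\right)^{2} - 14771} = \frac{-24249 + \sqrt{3 + 17161 + 11397}}{4225 - 14771} = \frac{-24249 + \sqrt{28561}}{-10546} = \left(-24249 + 169\right) \left(- \frac{1}{10546}\right) = \left(-24080\right) \left(- \frac{1}{10546}\right) = \frac{12040}{5273}$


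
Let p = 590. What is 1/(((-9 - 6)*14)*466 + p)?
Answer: -1/97270 ≈ -1.0281e-5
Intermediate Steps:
1/(((-9 - 6)*14)*466 + p) = 1/(((-9 - 6)*14)*466 + 590) = 1/(-15*14*466 + 590) = 1/(-210*466 + 590) = 1/(-97860 + 590) = 1/(-97270) = -1/97270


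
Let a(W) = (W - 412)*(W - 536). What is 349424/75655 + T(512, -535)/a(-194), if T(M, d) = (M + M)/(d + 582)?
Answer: 363262617968/78650408415 ≈ 4.6187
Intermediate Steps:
T(M, d) = 2*M/(582 + d) (T(M, d) = (2*M)/(582 + d) = 2*M/(582 + d))
a(W) = (-536 + W)*(-412 + W) (a(W) = (-412 + W)*(-536 + W) = (-536 + W)*(-412 + W))
349424/75655 + T(512, -535)/a(-194) = 349424/75655 + (2*512/(582 - 535))/(220832 + (-194)² - 948*(-194)) = 349424*(1/75655) + (2*512/47)/(220832 + 37636 + 183912) = 349424/75655 + (2*512*(1/47))/442380 = 349424/75655 + (1024/47)*(1/442380) = 349424/75655 + 256/5197965 = 363262617968/78650408415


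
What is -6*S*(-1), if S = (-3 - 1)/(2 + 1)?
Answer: -8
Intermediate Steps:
S = -4/3 ≈ -1.3333
-6*S*(-1) = -6*(-4/3)*(-1) = 8*(-1) = -8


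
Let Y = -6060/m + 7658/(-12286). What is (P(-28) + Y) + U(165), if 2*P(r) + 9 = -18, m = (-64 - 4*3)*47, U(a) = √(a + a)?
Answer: -136339177/10971398 + √330 ≈ 5.7391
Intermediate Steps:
U(a) = √2*√a (U(a) = √(2*a) = √2*√a)
m = -3572 (m = (-64 - 12)*47 = -76*47 = -3572)
P(r) = -27/2 (P(r) = -9/2 + (½)*(-18) = -9/2 - 9 = -27/2)
Y = 5887348/5485699 (Y = -6060/(-3572) + 7658/(-12286) = -6060*(-1/3572) + 7658*(-1/12286) = 1515/893 - 3829/6143 = 5887348/5485699 ≈ 1.0732)
(P(-28) + Y) + U(165) = (-27/2 + 5887348/5485699) + √2*√165 = -136339177/10971398 + √330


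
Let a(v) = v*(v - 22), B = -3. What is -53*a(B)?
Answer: -3975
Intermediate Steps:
a(v) = v*(-22 + v)
-53*a(B) = -(-159)*(-22 - 3) = -(-159)*(-25) = -53*75 = -3975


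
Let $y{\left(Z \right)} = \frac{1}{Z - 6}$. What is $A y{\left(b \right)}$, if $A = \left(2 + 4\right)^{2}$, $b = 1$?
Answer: $- \frac{36}{5} \approx -7.2$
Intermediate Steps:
$y{\left(Z \right)} = \frac{1}{-6 + Z}$
$A = 36$ ($A = 6^{2} = 36$)
$A y{\left(b \right)} = \frac{36}{-6 + 1} = \frac{36}{-5} = 36 \left(- \frac{1}{5}\right) = - \frac{36}{5}$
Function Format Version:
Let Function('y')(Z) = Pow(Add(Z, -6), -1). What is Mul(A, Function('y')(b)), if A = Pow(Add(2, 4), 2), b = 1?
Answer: Rational(-36, 5) ≈ -7.2000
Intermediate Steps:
Function('y')(Z) = Pow(Add(-6, Z), -1)
A = 36 (A = Pow(6, 2) = 36)
Mul(A, Function('y')(b)) = Mul(36, Pow(Add(-6, 1), -1)) = Mul(36, Pow(-5, -1)) = Mul(36, Rational(-1, 5)) = Rational(-36, 5)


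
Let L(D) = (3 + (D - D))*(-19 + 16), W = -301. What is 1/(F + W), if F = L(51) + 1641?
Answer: 1/1331 ≈ 0.00075131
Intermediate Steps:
L(D) = -9 (L(D) = (3 + 0)*(-3) = 3*(-3) = -9)
F = 1632 (F = -9 + 1641 = 1632)
1/(F + W) = 1/(1632 - 301) = 1/1331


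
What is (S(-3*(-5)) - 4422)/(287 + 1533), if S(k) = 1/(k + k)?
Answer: -132659/54600 ≈ -2.4297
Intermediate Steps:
S(k) = 1/(2*k)
(S(-3*(-5)) - 4422)/(287 + 1533) = (1/(2*((-3*(-5)))) - 4422)/(287 + 1533) = ((½)/15 - 4422)/1820 = ((½)*(1/15) - 4422)*(1/1820) = (1/30 - 4422)*(1/1820) = -132659/30*1/1820 = -132659/54600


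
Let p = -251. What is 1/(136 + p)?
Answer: -1/115 ≈ -0.0086956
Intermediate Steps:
1/(136 + p) = 1/(136 - 251) = 1/(-115) = -1/115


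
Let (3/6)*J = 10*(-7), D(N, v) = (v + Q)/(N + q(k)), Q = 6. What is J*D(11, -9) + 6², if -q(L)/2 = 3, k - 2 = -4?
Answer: 120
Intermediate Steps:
k = -2 (k = 2 - 4 = -2)
q(L) = -6 (q(L) = -2*3 = -6)
D(N, v) = (6 + v)/(-6 + N) (D(N, v) = (v + 6)/(N - 6) = (6 + v)/(-6 + N))
J = -140 (J = 2*(10*(-7)) = 2*(-70) = -140)
J*D(11, -9) + 6² = -140*(6 - 9)/(-6 + 11) + 6² = -140*(-3)/5 + 36 = -28*(-3) + 36 = -140*(-⅗) + 36 = 84 + 36 = 120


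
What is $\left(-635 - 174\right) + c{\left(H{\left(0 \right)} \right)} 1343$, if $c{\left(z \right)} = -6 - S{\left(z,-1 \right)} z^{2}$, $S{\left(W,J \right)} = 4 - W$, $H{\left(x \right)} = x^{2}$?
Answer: $-8867$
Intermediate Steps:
$c{\left(z \right)} = -6 - z^{2} \left(4 - z\right)$ ($c{\left(z \right)} = -6 - \left(4 - z\right) z^{2} = -6 - z^{2} \left(4 - z\right)$)
$\left(-635 - 174\right) + c{\left(H{\left(0 \right)} \right)} 1343 = \left(-635 - 174\right) + \left(-6 + \left(0^{2}\right)^{2} \left(-4 + 0^{2}\right)\right) 1343 = \left(-635 - 174\right) + \left(-6 + 0^{2} \left(-4 + 0\right)\right) 1343 = -809 + \left(-6 + 0 \left(-4\right)\right) 1343 = -809 + \left(-6 + 0\right) 1343 = -809 - 8058 = -8867$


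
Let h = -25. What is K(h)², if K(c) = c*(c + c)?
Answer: 1562500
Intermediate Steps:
K(c) = 2*c² (K(c) = c*(2*c) = 2*c²)
K(h)² = (2*(-25)²)² = (2*625)² = 1250² = 1562500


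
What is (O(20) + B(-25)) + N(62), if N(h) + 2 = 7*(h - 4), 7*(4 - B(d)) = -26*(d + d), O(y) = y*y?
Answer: 4356/7 ≈ 622.29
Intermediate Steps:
O(y) = y**2
B(d) = 4 + 52*d/7 (B(d) = 4 - (-26)*(d + d)/7 = 4 - (-26)*2*d/7 = 4 - (-52)*d/7 = 4 + 52*d/7)
N(h) = -30 + 7*h (N(h) = -2 + 7*(h - 4) = -2 + 7*(-4 + h) = -2 + (-28 + 7*h) = -30 + 7*h)
(O(20) + B(-25)) + N(62) = (20**2 + (4 + (52/7)*(-25))) + (-30 + 7*62) = (400 + (4 - 1300/7)) + (-30 + 434) = (400 - 1272/7) + 404 = 1528/7 + 404 = 4356/7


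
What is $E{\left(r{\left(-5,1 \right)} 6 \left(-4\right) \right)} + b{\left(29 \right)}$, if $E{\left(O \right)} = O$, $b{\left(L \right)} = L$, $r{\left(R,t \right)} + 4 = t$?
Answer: $101$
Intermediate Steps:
$r{\left(R,t \right)} = -4 + t$
$E{\left(r{\left(-5,1 \right)} 6 \left(-4\right) \right)} + b{\left(29 \right)} = \left(-4 + 1\right) 6 \left(-4\right) + 29 = \left(-3\right) \left(-24\right) + 29 = 72 + 29 = 101$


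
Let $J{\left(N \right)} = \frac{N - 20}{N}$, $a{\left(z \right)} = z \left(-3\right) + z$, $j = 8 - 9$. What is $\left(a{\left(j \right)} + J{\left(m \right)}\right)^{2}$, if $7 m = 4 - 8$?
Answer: $1444$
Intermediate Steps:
$m = - \frac{4}{7}$ ($m = \frac{4 - 8}{7} = \frac{1}{7} \left(-4\right) = - \frac{4}{7} \approx -0.57143$)
$j = -1$ ($j = 8 - 9 = -1$)
$a{\left(z \right)} = - 2 z$ ($a{\left(z \right)} = - 3 z + z = - 2 z$)
$J{\left(N \right)} = \frac{-20 + N}{N}$
$\left(a{\left(j \right)} + J{\left(m \right)}\right)^{2} = \left(\left(-2\right) \left(-1\right) + \frac{-20 - \frac{4}{7}}{- \frac{4}{7}}\right)^{2} = \left(2 - -36\right)^{2} = \left(2 + 36\right)^{2} = 38^{2} = 1444$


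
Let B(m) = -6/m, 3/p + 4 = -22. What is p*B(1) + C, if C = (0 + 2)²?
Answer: 61/13 ≈ 4.6923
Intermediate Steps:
p = -3/26 (p = 3/(-4 - 22) = 3/(-26) = 3*(-1/26) = -3/26 ≈ -0.11538)
C = 4 (C = 2² = 4)
p*B(1) + C = -(-9)/(13*1) + 4 = -(-9)/13 + 4 = -3/26*(-6) + 4 = 9/13 + 4 = 61/13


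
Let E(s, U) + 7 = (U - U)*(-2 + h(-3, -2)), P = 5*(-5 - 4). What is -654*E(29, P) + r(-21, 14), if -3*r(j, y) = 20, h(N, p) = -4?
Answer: 13714/3 ≈ 4571.3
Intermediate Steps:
r(j, y) = -20/3 (r(j, y) = -⅓*20 = -20/3)
P = -45 (P = 5*(-9) = -45)
E(s, U) = -7 (E(s, U) = -7 + (U - U)*(-2 - 4) = -7 + 0*(-6) = -7 + 0 = -7)
-654*E(29, P) + r(-21, 14) = -654*(-7) - 20/3 = 4578 - 20/3 = 13714/3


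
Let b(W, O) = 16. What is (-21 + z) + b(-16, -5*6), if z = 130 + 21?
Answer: 146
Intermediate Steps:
z = 151
(-21 + z) + b(-16, -5*6) = (-21 + 151) + 16 = 130 + 16 = 146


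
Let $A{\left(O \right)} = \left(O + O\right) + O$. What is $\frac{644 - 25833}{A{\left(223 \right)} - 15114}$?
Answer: $\frac{25189}{14445} \approx 1.7438$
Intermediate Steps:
$A{\left(O \right)} = 3 O$ ($A{\left(O \right)} = 2 O + O = 3 O$)
$\frac{644 - 25833}{A{\left(223 \right)} - 15114} = \frac{644 - 25833}{3 \cdot 223 - 15114} = - \frac{25189}{669 - 15114} = - \frac{25189}{-14445} = \left(-25189\right) \left(- \frac{1}{14445}\right) = \frac{25189}{14445}$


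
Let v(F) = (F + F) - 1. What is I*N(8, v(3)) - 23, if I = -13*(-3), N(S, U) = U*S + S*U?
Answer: 3097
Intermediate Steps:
v(F) = -1 + 2*F (v(F) = 2*F - 1 = -1 + 2*F)
N(S, U) = 2*S*U (N(S, U) = S*U + S*U = 2*S*U)
I = 39
I*N(8, v(3)) - 23 = 39*(2*8*(-1 + 2*3)) - 23 = 39*(2*8*(-1 + 6)) - 23 = 39*(2*8*5) - 23 = 39*80 - 23 = 3120 - 23 = 3097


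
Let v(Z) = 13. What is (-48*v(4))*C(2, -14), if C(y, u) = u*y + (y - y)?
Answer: 17472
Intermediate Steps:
C(y, u) = u*y (C(y, u) = u*y + 0 = u*y)
(-48*v(4))*C(2, -14) = (-48*13)*(-14*2) = -624*(-28) = 17472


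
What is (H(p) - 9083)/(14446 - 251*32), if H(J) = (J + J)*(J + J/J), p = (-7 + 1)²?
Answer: -6419/6414 ≈ -1.0008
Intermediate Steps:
p = 36 (p = (-6)² = 36)
H(J) = 2*J*(1 + J) (H(J) = (2*J)*(J + 1) = (2*J)*(1 + J) = 2*J*(1 + J))
(H(p) - 9083)/(14446 - 251*32) = (2*36*(1 + 36) - 9083)/(14446 - 251*32) = (2*36*37 - 9083)/(14446 - 8032) = (2664 - 9083)/6414 = -6419*1/6414 = -6419/6414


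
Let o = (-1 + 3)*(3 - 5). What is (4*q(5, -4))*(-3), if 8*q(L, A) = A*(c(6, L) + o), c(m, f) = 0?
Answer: -24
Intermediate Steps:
o = -4 (o = 2*(-2) = -4)
q(L, A) = -A/2 (q(L, A) = (A*(0 - 4))/8 = (A*(-4))/8 = (-4*A)/8 = -A/2)
(4*q(5, -4))*(-3) = (4*(-½*(-4)))*(-3) = (4*2)*(-3) = 8*(-3) = -24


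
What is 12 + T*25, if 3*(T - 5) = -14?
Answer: 61/3 ≈ 20.333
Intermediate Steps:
T = ⅓ (T = 5 + (⅓)*(-14) = 5 - 14/3 = ⅓ ≈ 0.33333)
12 + T*25 = 12 + (⅓)*25 = 12 + 25/3 = 61/3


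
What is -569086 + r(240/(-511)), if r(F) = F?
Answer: -290803186/511 ≈ -5.6909e+5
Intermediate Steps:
-569086 + r(240/(-511)) = -569086 + 240/(-511) = -569086 + 240*(-1/511) = -569086 - 240/511 = -290803186/511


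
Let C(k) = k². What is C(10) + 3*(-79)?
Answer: -137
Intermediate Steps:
C(10) + 3*(-79) = 10² + 3*(-79) = 100 - 237 = -137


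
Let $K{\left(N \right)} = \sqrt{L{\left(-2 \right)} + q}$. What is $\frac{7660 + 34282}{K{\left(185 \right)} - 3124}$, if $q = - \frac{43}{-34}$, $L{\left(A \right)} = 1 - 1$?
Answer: $- \frac{4454911472}{331818741} - \frac{41942 \sqrt{1462}}{331818741} \approx -13.431$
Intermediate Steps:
$L{\left(A \right)} = 0$
$q = \frac{43}{34}$ ($q = \left(-43\right) \left(- \frac{1}{34}\right) = \frac{43}{34} \approx 1.2647$)
$K{\left(N \right)} = \frac{\sqrt{1462}}{34}$ ($K{\left(N \right)} = \sqrt{0 + \frac{43}{34}} = \sqrt{\frac{43}{34}} = \frac{\sqrt{1462}}{34}$)
$\frac{7660 + 34282}{K{\left(185 \right)} - 3124} = \frac{7660 + 34282}{\frac{\sqrt{1462}}{34} - 3124} = \frac{41942}{\frac{\sqrt{1462}}{34} - 3124} = \frac{41942}{-3124 + \frac{\sqrt{1462}}{34}}$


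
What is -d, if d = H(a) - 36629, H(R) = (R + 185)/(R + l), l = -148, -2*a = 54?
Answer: 6410233/175 ≈ 36630.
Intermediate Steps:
a = -27 (a = -½*54 = -27)
H(R) = (185 + R)/(-148 + R) (H(R) = (R + 185)/(R - 148) = (185 + R)/(-148 + R))
d = -6410233/175 (d = (185 - 27)/(-148 - 27) - 36629 = 158/(-175) - 36629 = -1/175*158 - 36629 = -158/175 - 36629 = -6410233/175 ≈ -36630.)
-d = -1*(-6410233/175) = 6410233/175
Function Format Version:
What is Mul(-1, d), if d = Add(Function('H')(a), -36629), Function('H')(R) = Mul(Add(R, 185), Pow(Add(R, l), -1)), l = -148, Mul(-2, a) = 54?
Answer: Rational(6410233, 175) ≈ 36630.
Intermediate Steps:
a = -27 (a = Mul(Rational(-1, 2), 54) = -27)
Function('H')(R) = Mul(Pow(Add(-148, R), -1), Add(185, R)) (Function('H')(R) = Mul(Add(R, 185), Pow(Add(R, -148), -1)) = Mul(Add(185, R), Pow(Add(-148, R), -1)) = Mul(Pow(Add(-148, R), -1), Add(185, R)))
d = Rational(-6410233, 175) (d = Add(Mul(Pow(Add(-148, -27), -1), Add(185, -27)), -36629) = Add(Mul(Pow(-175, -1), 158), -36629) = Add(Mul(Rational(-1, 175), 158), -36629) = Add(Rational(-158, 175), -36629) = Rational(-6410233, 175) ≈ -36630.)
Mul(-1, d) = Mul(-1, Rational(-6410233, 175)) = Rational(6410233, 175)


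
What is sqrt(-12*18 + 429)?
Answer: sqrt(213) ≈ 14.595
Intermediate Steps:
sqrt(-12*18 + 429) = sqrt(-216 + 429) = sqrt(213)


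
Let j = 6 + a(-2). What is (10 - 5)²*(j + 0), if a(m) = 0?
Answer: 150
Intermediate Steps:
j = 6 (j = 6 + 0 = 6)
(10 - 5)²*(j + 0) = (10 - 5)²*(6 + 0) = 5²*6 = 25*6 = 150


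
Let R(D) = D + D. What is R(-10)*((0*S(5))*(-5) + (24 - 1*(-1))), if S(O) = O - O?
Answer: -500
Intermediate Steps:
R(D) = 2*D
S(O) = 0
R(-10)*((0*S(5))*(-5) + (24 - 1*(-1))) = (2*(-10))*((0*0)*(-5) + (24 - 1*(-1))) = -20*(0*(-5) + (24 + 1)) = -20*(0 + 25) = -20*25 = -500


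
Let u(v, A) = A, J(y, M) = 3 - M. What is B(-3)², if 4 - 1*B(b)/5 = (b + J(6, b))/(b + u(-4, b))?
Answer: 2025/4 ≈ 506.25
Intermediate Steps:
B(b) = 20 - 15/(2*b) (B(b) = 20 - 5*(b + (3 - b))/(b + b) = 20 - 15/(2*b))
B(-3)² = (20 - 15/2/(-3))² = (20 - 15/2*(-⅓))² = (20 + 5/2)² = (45/2)² = 2025/4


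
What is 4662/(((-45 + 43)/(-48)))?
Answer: 111888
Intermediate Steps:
4662/(((-45 + 43)/(-48))) = 4662/((-1/48*(-2))) = 4662/(1/24) = 4662*24 = 111888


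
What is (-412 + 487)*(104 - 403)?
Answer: -22425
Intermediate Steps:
(-412 + 487)*(104 - 403) = 75*(-299) = -22425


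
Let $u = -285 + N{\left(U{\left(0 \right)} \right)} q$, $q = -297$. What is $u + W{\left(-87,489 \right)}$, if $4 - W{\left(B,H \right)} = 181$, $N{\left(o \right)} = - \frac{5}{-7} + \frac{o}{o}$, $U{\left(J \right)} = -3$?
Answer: $- \frac{6798}{7} \approx -971.14$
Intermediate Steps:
$N{\left(o \right)} = \frac{12}{7}$ ($N{\left(o \right)} = \left(-5\right) \left(- \frac{1}{7}\right) + 1 = \frac{5}{7} + 1 = \frac{12}{7}$)
$W{\left(B,H \right)} = -177$ ($W{\left(B,H \right)} = 4 - 181 = -177$)
$u = - \frac{5559}{7}$ ($u = -285 + \frac{12}{7} \left(-297\right) = -285 - \frac{3564}{7} = - \frac{5559}{7} \approx -794.14$)
$u + W{\left(-87,489 \right)} = - \frac{5559}{7} - 177 = - \frac{6798}{7}$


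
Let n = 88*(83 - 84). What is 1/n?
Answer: -1/88 ≈ -0.011364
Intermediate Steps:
n = -88 (n = 88*(-1) = -88)
1/n = 1/(-88) = -1/88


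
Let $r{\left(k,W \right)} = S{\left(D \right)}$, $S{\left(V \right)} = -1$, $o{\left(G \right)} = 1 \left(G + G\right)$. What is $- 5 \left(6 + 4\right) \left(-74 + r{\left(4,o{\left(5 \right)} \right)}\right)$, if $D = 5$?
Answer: $3750$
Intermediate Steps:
$o{\left(G \right)} = 2 G$ ($o{\left(G \right)} = 1 \cdot 2 G = 2 G$)
$r{\left(k,W \right)} = -1$
$- 5 \left(6 + 4\right) \left(-74 + r{\left(4,o{\left(5 \right)} \right)}\right) = - 5 \left(6 + 4\right) \left(-74 - 1\right) = \left(-5\right) 10 \left(-75\right) = \left(-50\right) \left(-75\right) = 3750$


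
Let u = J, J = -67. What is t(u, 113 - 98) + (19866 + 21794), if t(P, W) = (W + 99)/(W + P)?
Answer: 1083103/26 ≈ 41658.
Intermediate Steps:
u = -67
t(P, W) = (99 + W)/(P + W)
t(u, 113 - 98) + (19866 + 21794) = (99 + (113 - 98))/(-67 + (113 - 98)) + (19866 + 21794) = (99 + 15)/(-67 + 15) + 41660 = 114/(-52) + 41660 = -1/52*114 + 41660 = -57/26 + 41660 = 1083103/26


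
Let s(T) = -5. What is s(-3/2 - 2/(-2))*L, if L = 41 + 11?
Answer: -260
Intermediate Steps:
L = 52
s(-3/2 - 2/(-2))*L = -5*52 = -260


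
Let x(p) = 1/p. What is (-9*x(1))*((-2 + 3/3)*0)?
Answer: 0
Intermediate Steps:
(-9*x(1))*((-2 + 3/3)*0) = (-9/1)*((-2 + 3/3)*0) = (-9*1)*((-2 + 3*(⅓))*0) = -9*(-2 + 1)*0 = -(-9)*0 = -9*0 = 0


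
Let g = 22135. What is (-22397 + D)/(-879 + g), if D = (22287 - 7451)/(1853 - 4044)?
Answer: -49086663/46571896 ≈ -1.0540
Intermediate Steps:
D = -14836/2191 (D = 14836/(-2191) = 14836*(-1/2191) = -14836/2191 ≈ -6.7713)
(-22397 + D)/(-879 + g) = (-22397 - 14836/2191)/(-879 + 22135) = -49086663/2191/21256 = -49086663/2191*1/21256 = -49086663/46571896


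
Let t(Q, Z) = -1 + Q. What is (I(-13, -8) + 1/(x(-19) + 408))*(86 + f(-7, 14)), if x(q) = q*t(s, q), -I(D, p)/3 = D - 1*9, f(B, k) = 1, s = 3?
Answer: 2124627/370 ≈ 5742.2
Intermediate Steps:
I(D, p) = 27 - 3*D (I(D, p) = -3*(D - 1*9) = -3*(D - 9) = -3*(-9 + D) = 27 - 3*D)
x(q) = 2*q (x(q) = q*(-1 + 3) = q*2 = 2*q)
(I(-13, -8) + 1/(x(-19) + 408))*(86 + f(-7, 14)) = ((27 - 3*(-13)) + 1/(2*(-19) + 408))*(86 + 1) = ((27 + 39) + 1/(-38 + 408))*87 = (66 + 1/370)*87 = (24421/370)*87 = 2124627/370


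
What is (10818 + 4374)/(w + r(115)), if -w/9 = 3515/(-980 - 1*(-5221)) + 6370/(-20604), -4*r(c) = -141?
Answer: 49166693344/98945523 ≈ 496.91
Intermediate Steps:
r(c) = 141/4 (r(c) = -1/4*(-141) = 141/4)
w = -68111835/14563594 (w = -9*(3515/(-980 - 1*(-5221)) + 6370/(-20604)) = -9*(3515/(-980 + 5221) + 6370*(-1/20604)) = -9*(3515/4241 - 3185/10302) = -9*22703945/43690782 = -68111835/14563594 ≈ -4.6769)
(10818 + 4374)/(w + r(115)) = (10818 + 4374)/(-68111835/14563594 + 141/4) = 15192/(890509707/29127188) = 15192*(29127188/890509707) = 49166693344/98945523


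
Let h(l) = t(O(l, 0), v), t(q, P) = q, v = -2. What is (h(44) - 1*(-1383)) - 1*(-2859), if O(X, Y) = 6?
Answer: 4248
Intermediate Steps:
h(l) = 6
(h(44) - 1*(-1383)) - 1*(-2859) = (6 - 1*(-1383)) - 1*(-2859) = (6 + 1383) + 2859 = 1389 + 2859 = 4248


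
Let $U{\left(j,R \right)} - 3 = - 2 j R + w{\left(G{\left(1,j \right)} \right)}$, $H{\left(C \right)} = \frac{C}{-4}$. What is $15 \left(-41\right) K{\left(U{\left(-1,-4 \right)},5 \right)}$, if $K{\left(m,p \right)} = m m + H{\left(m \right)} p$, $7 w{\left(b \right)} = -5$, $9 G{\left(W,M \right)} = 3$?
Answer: $- \frac{1199250}{49} \approx -24475.0$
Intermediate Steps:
$G{\left(W,M \right)} = \frac{1}{3}$ ($G{\left(W,M \right)} = \frac{1}{9} \cdot 3 = \frac{1}{3}$)
$H{\left(C \right)} = - \frac{C}{4}$ ($H{\left(C \right)} = C \left(- \frac{1}{4}\right) = - \frac{C}{4}$)
$w{\left(b \right)} = - \frac{5}{7}$ ($w{\left(b \right)} = \frac{1}{7} \left(-5\right) = - \frac{5}{7}$)
$U{\left(j,R \right)} = \frac{16}{7} - 2 R j$ ($U{\left(j,R \right)} = 3 + \left(- 2 j R - \frac{5}{7}\right) = 3 - \left(\frac{5}{7} + 2 R j\right) = \frac{16}{7} - 2 R j$)
$K{\left(m,p \right)} = m^{2} - \frac{m p}{4}$ ($K{\left(m,p \right)} = m m + - \frac{m}{4} p = m^{2} - \frac{m p}{4}$)
$15 \left(-41\right) K{\left(U{\left(-1,-4 \right)},5 \right)} = 15 \left(-41\right) \frac{\left(\frac{16}{7} - \left(-8\right) \left(-1\right)\right) \left(\left(-1\right) 5 + 4 \left(\frac{16}{7} - \left(-8\right) \left(-1\right)\right)\right)}{4} = - 615 \frac{\left(\frac{16}{7} - 8\right) \left(-5 + 4 \left(\frac{16}{7} - 8\right)\right)}{4} = - 615 \cdot \frac{1}{4} \left(- \frac{40}{7}\right) \left(-5 + 4 \left(- \frac{40}{7}\right)\right) = - 615 \cdot \frac{1}{4} \left(- \frac{40}{7}\right) \left(-5 - \frac{160}{7}\right) = - 615 \cdot \frac{1}{4} \left(- \frac{40}{7}\right) \left(- \frac{195}{7}\right) = \left(-615\right) \frac{1950}{49} = - \frac{1199250}{49}$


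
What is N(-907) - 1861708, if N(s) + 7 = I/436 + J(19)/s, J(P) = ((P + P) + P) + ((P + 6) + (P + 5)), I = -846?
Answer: -368109866859/197726 ≈ -1.8617e+6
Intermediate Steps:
J(P) = 11 + 5*P (J(P) = (2*P + P) + ((6 + P) + (5 + P)) = 3*P + (11 + 2*P) = 11 + 5*P)
N(s) = -1949/218 + 106/s (N(s) = -7 + (-846/436 + (11 + 5*19)/s) = -7 + (-846*1/436 + (11 + 95)/s) = -7 + (-423/218 + 106/s) = -1949/218 + 106/s)
N(-907) - 1861708 = (-1949/218 + 106/(-907)) - 1861708 = (-1949/218 + 106*(-1/907)) - 1861708 = (-1949/218 - 106/907) - 1861708 = -1790851/197726 - 1861708 = -368109866859/197726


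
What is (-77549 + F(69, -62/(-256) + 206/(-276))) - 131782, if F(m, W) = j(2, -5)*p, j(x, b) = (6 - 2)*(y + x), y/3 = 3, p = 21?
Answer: -208407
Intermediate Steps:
y = 9 (y = 3*3 = 9)
j(x, b) = 36 + 4*x (j(x, b) = (6 - 2)*(9 + x) = 4*(9 + x) = 36 + 4*x)
F(m, W) = 924 (F(m, W) = (36 + 4*2)*21 = (36 + 8)*21 = 44*21 = 924)
(-77549 + F(69, -62/(-256) + 206/(-276))) - 131782 = (-77549 + 924) - 131782 = -76625 - 131782 = -208407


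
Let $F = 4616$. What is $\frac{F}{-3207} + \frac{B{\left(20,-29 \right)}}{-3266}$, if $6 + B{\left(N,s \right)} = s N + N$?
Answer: $- \frac{6630347}{5237031} \approx -1.2661$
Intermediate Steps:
$B{\left(N,s \right)} = -6 + N + N s$ ($B{\left(N,s \right)} = -6 + \left(s N + N\right) = -6 + \left(N s + N\right) = -6 + \left(N + N s\right) = -6 + N + N s$)
$\frac{F}{-3207} + \frac{B{\left(20,-29 \right)}}{-3266} = \frac{4616}{-3207} + \frac{-6 + 20 + 20 \left(-29\right)}{-3266} = 4616 \left(- \frac{1}{3207}\right) + \left(-6 + 20 - 580\right) \left(- \frac{1}{3266}\right) = - \frac{4616}{3207} - - \frac{283}{1633} = - \frac{4616}{3207} + \frac{283}{1633} = - \frac{6630347}{5237031}$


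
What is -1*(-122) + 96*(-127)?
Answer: -12070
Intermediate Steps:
-1*(-122) + 96*(-127) = 122 - 12192 = -12070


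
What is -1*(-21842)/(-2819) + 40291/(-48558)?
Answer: -1174184165/136885002 ≈ -8.5779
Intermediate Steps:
-1*(-21842)/(-2819) + 40291/(-48558) = 21842*(-1/2819) + 40291*(-1/48558) = -21842/2819 - 40291/48558 = -1174184165/136885002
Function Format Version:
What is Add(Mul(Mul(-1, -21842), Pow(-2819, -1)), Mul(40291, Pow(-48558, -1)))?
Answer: Rational(-1174184165, 136885002) ≈ -8.5779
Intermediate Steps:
Add(Mul(Mul(-1, -21842), Pow(-2819, -1)), Mul(40291, Pow(-48558, -1))) = Add(Mul(21842, Rational(-1, 2819)), Mul(40291, Rational(-1, 48558))) = Add(Rational(-21842, 2819), Rational(-40291, 48558)) = Rational(-1174184165, 136885002)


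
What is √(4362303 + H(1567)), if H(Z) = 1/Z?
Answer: √10711587032734/1567 ≈ 2088.6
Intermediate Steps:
√(4362303 + H(1567)) = √(4362303 + 1/1567) = √(6835728802/1567) = √10711587032734/1567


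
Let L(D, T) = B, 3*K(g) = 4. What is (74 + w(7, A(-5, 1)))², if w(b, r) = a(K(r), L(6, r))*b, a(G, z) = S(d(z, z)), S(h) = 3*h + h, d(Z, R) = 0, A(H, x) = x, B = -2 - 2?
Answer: 5476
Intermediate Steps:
K(g) = 4/3 (K(g) = (⅓)*4 = 4/3)
B = -4
L(D, T) = -4
S(h) = 4*h
a(G, z) = 0 (a(G, z) = 4*0 = 0)
w(b, r) = 0 (w(b, r) = 0*b = 0)
(74 + w(7, A(-5, 1)))² = (74 + 0)² = 74² = 5476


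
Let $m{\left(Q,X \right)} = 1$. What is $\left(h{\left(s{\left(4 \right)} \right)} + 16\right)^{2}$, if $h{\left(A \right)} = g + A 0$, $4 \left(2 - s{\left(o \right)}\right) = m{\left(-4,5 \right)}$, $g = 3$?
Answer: $361$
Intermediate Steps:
$s{\left(o \right)} = \frac{7}{4}$ ($s{\left(o \right)} = 2 - \frac{1}{4} = \frac{7}{4}$)
$h{\left(A \right)} = 3$ ($h{\left(A \right)} = 3 + A 0 = 3 + 0 = 3$)
$\left(h{\left(s{\left(4 \right)} \right)} + 16\right)^{2} = \left(3 + 16\right)^{2} = 19^{2} = 361$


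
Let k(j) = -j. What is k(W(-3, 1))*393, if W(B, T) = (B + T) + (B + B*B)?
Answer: -1572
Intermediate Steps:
W(B, T) = T + B² + 2*B (W(B, T) = (B + T) + (B + B²) = T + B² + 2*B)
k(W(-3, 1))*393 = -(1 + (-3)² + 2*(-3))*393 = -(1 + 9 - 6)*393 = -1*4*393 = -4*393 = -1572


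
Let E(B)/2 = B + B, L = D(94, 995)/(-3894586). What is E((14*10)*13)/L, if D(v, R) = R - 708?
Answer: -4050369440/41 ≈ -9.8790e+7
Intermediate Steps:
D(v, R) = -708 + R
L = -287/3894586 (L = (-708 + 995)/(-3894586) = 287*(-1/3894586) = -287/3894586 ≈ -7.3692e-5)
E(B) = 4*B (E(B) = 2*(B + B) = 2*(2*B) = 4*B)
E((14*10)*13)/L = (4*((14*10)*13))/(-287/3894586) = (4*(140*13))*(-3894586/287) = (4*1820)*(-3894586/287) = 7280*(-3894586/287) = -4050369440/41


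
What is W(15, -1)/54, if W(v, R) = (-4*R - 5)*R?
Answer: 1/54 ≈ 0.018519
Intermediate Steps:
W(v, R) = R*(-5 - 4*R) (W(v, R) = (-5 - 4*R)*R = R*(-5 - 4*R))
W(15, -1)/54 = -1*(-1)*(5 + 4*(-1))/54 = -1*(-1)*(5 - 4)*(1/54) = -1*(-1)*1*(1/54) = 1*(1/54) = 1/54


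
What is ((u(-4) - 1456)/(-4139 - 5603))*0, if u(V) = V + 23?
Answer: 0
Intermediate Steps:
u(V) = 23 + V
((u(-4) - 1456)/(-4139 - 5603))*0 = (((23 - 4) - 1456)/(-4139 - 5603))*0 = ((19 - 1456)/(-9742))*0 = -1437*(-1/9742)*0 = (1437/9742)*0 = 0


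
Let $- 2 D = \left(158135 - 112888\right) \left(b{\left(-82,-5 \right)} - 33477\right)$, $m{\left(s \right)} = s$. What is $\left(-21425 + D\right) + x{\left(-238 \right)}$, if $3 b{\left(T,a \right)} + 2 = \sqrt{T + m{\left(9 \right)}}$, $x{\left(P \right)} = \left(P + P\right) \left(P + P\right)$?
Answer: $\frac{4545522857}{6} - \frac{45247 i \sqrt{73}}{6} \approx 7.5759 \cdot 10^{8} - 64432.0 i$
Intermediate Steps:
$x{\left(P \right)} = 4 P^{2}$ ($x{\left(P \right)} = 2 P 2 P = 4 P^{2}$)
$b{\left(T,a \right)} = - \frac{2}{3} + \frac{\sqrt{9 + T}}{3}$ ($b{\left(T,a \right)} = - \frac{2}{3} + \frac{\sqrt{T + 9}}{3} = - \frac{2}{3} + \frac{\sqrt{9 + T}}{3}$)
$D = \frac{4544291951}{6} - \frac{45247 i \sqrt{73}}{6}$ ($D = - \frac{\left(158135 - 112888\right) \left(\left(- \frac{2}{3} + \frac{\sqrt{9 - 82}}{3}\right) - 33477\right)}{2} = - \frac{45247 \left(\left(- \frac{2}{3} + \frac{\sqrt{-73}}{3}\right) - 33477\right)}{2} = - \frac{45247 \left(\left(- \frac{2}{3} + \frac{i \sqrt{73}}{3}\right) - 33477\right)}{2} = - \frac{45247 \left(- \frac{100433}{3} + \frac{i \sqrt{73}}{3}\right)}{2} = - \frac{- \frac{4544291951}{3} + \frac{45247 i \sqrt{73}}{3}}{2} = \frac{4544291951}{6} - \frac{45247 i \sqrt{73}}{6} \approx 7.5738 \cdot 10^{8} - 64432.0 i$)
$\left(-21425 + D\right) + x{\left(-238 \right)} = \left(-21425 + \left(\frac{4544291951}{6} - \frac{45247 i \sqrt{73}}{6}\right)\right) + 4 \left(-238\right)^{2} = \left(\frac{4544163401}{6} - \frac{45247 i \sqrt{73}}{6}\right) + 4 \cdot 56644 = \left(\frac{4544163401}{6} - \frac{45247 i \sqrt{73}}{6}\right) + 226576 = \frac{4545522857}{6} - \frac{45247 i \sqrt{73}}{6}$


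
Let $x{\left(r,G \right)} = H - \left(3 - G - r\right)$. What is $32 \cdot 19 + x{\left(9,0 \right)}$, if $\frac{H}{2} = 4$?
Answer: $622$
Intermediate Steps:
$H = 8$ ($H = 2 \cdot 4 = 8$)
$x{\left(r,G \right)} = 5 + G + r$ ($x{\left(r,G \right)} = 8 - \left(3 - G - r\right) = 8 + \left(-3 + G + r\right) = 5 + G + r$)
$32 \cdot 19 + x{\left(9,0 \right)} = 32 \cdot 19 + \left(5 + 0 + 9\right) = 608 + 14 = 622$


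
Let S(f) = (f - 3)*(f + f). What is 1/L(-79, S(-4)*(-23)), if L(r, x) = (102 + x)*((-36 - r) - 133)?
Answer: 1/106740 ≈ 9.3686e-6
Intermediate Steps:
S(f) = 2*f*(-3 + f) (S(f) = (-3 + f)*(2*f) = 2*f*(-3 + f))
L(r, x) = (-169 - r)*(102 + x) (L(r, x) = (102 + x)*(-169 - r) = (-169 - r)*(102 + x))
1/L(-79, S(-4)*(-23)) = 1/(-17238 - 169*2*(-4)*(-3 - 4)*(-23) - 102*(-79) - 1*(-79)*(2*(-4)*(-3 - 4))*(-23)) = 1/(-17238 - 169*2*(-4)*(-7)*(-23) + 8058 - 1*(-79)*(2*(-4)*(-7))*(-23)) = 1/(-17238 - 9464*(-23) + 8058 - 1*(-79)*56*(-23)) = 1/(-17238 - 169*(-1288) + 8058 - 1*(-79)*(-1288)) = 1/(-17238 + 217672 + 8058 - 101752) = 1/106740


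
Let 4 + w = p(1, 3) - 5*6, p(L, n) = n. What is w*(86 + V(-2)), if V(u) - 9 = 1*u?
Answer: -2883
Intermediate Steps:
V(u) = 9 + u (V(u) = 9 + 1*u = 9 + u)
w = -31 (w = -4 + (3 - 5*6) = -4 + (3 - 30) = -4 - 27 = -31)
w*(86 + V(-2)) = -31*(86 + (9 - 2)) = -31*(86 + 7) = -31*93 = -2883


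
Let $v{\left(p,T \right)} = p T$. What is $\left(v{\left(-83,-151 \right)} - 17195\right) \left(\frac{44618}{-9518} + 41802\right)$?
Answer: $- \frac{927334312758}{4759} \approx -1.9486 \cdot 10^{8}$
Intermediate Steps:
$v{\left(p,T \right)} = T p$
$\left(v{\left(-83,-151 \right)} - 17195\right) \left(\frac{44618}{-9518} + 41802\right) = \left(\left(-151\right) \left(-83\right) - 17195\right) \left(\frac{44618}{-9518} + 41802\right) = \left(12533 - 17195\right) \left(44618 \left(- \frac{1}{9518}\right) + 41802\right) = - 4662 \left(- \frac{22309}{4759} + 41802\right) = \left(-4662\right) \frac{198913409}{4759} = - \frac{927334312758}{4759}$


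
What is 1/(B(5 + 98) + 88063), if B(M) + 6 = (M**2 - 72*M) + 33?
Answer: 1/91283 ≈ 1.0955e-5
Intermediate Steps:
B(M) = 27 + M**2 - 72*M (B(M) = -6 + ((M**2 - 72*M) + 33) = -6 + (33 + M**2 - 72*M) = 27 + M**2 - 72*M)
1/(B(5 + 98) + 88063) = 1/((27 + (5 + 98)**2 - 72*(5 + 98)) + 88063) = 1/((27 + 103**2 - 72*103) + 88063) = 1/((27 + 10609 - 7416) + 88063) = 1/(3220 + 88063) = 1/91283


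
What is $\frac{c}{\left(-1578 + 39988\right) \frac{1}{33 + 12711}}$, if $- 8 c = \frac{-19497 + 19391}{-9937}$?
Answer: $- \frac{84429}{190840085} \approx -0.00044241$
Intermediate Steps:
$c = - \frac{53}{39748}$ ($c = - \frac{\left(-19497 + 19391\right) \frac{1}{-9937}}{8} = - \frac{\left(-106\right) \left(- \frac{1}{9937}\right)}{8} = \left(- \frac{1}{8}\right) \frac{106}{9937} = - \frac{53}{39748} \approx -0.0013334$)
$\frac{c}{\left(-1578 + 39988\right) \frac{1}{33 + 12711}} = - \frac{53}{39748 \frac{-1578 + 39988}{33 + 12711}} = - \frac{53}{39748 \cdot \frac{38410}{12744}} = - \frac{53}{39748 \cdot 38410 \cdot \frac{1}{12744}} = - \frac{53}{39748 \cdot \frac{19205}{6372}} = \left(- \frac{53}{39748}\right) \frac{6372}{19205} = - \frac{84429}{190840085}$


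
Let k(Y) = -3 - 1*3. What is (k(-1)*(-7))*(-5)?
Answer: -210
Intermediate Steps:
k(Y) = -6 (k(Y) = -3 - 3 = -6)
(k(-1)*(-7))*(-5) = -6*(-7)*(-5) = 42*(-5) = -210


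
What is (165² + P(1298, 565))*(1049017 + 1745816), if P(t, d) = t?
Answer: 79717021659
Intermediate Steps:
(165² + P(1298, 565))*(1049017 + 1745816) = (165² + 1298)*(1049017 + 1745816) = (27225 + 1298)*2794833 = 28523*2794833 = 79717021659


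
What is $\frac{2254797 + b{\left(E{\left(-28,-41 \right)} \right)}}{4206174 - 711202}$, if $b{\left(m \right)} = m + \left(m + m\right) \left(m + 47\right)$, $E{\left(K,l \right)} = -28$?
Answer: $\frac{2253705}{3494972} \approx 0.64484$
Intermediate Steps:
$b{\left(m \right)} = m + 2 m \left(47 + m\right)$
$\frac{2254797 + b{\left(E{\left(-28,-41 \right)} \right)}}{4206174 - 711202} = \frac{2254797 - 28 \left(95 + 2 \left(-28\right)\right)}{4206174 - 711202} = \frac{2254797 - 28 \left(95 - 56\right)}{3494972} = \left(2254797 - 1092\right) \frac{1}{3494972} = 2253705 \cdot \frac{1}{3494972} = \frac{2253705}{3494972}$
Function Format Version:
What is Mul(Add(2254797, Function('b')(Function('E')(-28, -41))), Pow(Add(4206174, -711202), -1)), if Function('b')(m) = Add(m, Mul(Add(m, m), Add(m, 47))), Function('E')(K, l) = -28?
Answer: Rational(2253705, 3494972) ≈ 0.64484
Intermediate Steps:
Function('b')(m) = Add(m, Mul(2, m, Add(47, m))) (Function('b')(m) = Add(m, Mul(Mul(2, m), Add(47, m))) = Add(m, Mul(2, m, Add(47, m))))
Mul(Add(2254797, Function('b')(Function('E')(-28, -41))), Pow(Add(4206174, -711202), -1)) = Mul(Add(2254797, Mul(-28, Add(95, Mul(2, -28)))), Pow(Add(4206174, -711202), -1)) = Mul(Add(2254797, Mul(-28, Add(95, -56))), Pow(3494972, -1)) = Mul(Add(2254797, Mul(-28, 39)), Rational(1, 3494972)) = Mul(Add(2254797, -1092), Rational(1, 3494972)) = Mul(2253705, Rational(1, 3494972)) = Rational(2253705, 3494972)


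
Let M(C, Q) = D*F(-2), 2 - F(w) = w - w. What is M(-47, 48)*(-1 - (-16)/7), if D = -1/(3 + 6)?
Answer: -2/7 ≈ -0.28571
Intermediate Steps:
F(w) = 2 (F(w) = 2 - (w - w) = 2 - 1*0 = 2 + 0 = 2)
D = -⅑ (D = -1/9 = -1*⅑ = -⅑ ≈ -0.11111)
M(C, Q) = -2/9 (M(C, Q) = -⅑*2 = -2/9)
M(-47, 48)*(-1 - (-16)/7) = -2*(-1 - (-16)/7)/9 = -2*(-1 - 2*(-8/7))/9 = -2*(-1 + 16/7)/9 = -2/9*9/7 = -2/7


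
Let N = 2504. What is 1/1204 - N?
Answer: -3014815/1204 ≈ -2504.0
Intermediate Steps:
1/1204 - N = 1/1204 - 1*2504 = 1/1204 - 2504 = -3014815/1204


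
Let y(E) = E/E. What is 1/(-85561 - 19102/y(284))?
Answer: -1/104663 ≈ -9.5545e-6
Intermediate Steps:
y(E) = 1
1/(-85561 - 19102/y(284)) = 1/(-85561 - 19102/1) = 1/(-85561 - 19102*1) = 1/(-85561 - 19102) = 1/(-104663) = -1/104663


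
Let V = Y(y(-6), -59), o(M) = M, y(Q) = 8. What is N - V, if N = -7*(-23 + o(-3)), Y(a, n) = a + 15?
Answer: 159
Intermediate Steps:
Y(a, n) = 15 + a
V = 23 (V = 15 + 8 = 23)
N = 182 (N = -7*(-23 - 3) = -7*(-26) = 182)
N - V = 182 - 1*23 = 182 - 23 = 159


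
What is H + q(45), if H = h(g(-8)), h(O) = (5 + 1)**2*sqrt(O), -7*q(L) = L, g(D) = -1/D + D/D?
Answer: -45/7 + 27*sqrt(2) ≈ 31.755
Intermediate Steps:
g(D) = 1 - 1/D (g(D) = -1/D + 1 = 1 - 1/D)
q(L) = -L/7
h(O) = 36*sqrt(O) (h(O) = 6**2*sqrt(O) = 36*sqrt(O))
H = 27*sqrt(2) (H = 36*sqrt((-1 - 8)/(-8)) = 36*sqrt(-1/8*(-9)) = 36*sqrt(9/8) = 36*(3*sqrt(2)/4) = 27*sqrt(2) ≈ 38.184)
H + q(45) = 27*sqrt(2) - 1/7*45 = 27*sqrt(2) - 45/7 = -45/7 + 27*sqrt(2)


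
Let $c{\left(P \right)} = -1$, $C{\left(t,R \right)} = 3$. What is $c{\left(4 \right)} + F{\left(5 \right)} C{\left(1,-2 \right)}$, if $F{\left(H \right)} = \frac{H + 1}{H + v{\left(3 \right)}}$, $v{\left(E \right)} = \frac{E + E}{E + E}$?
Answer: $2$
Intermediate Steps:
$v{\left(E \right)} = 1$ ($v{\left(E \right)} = \frac{2 E}{2 E} = 2 E \frac{1}{2 E} = 1$)
$F{\left(H \right)} = 1$ ($F{\left(H \right)} = \frac{H + 1}{H + 1} = \frac{1 + H}{1 + H} = 1$)
$c{\left(4 \right)} + F{\left(5 \right)} C{\left(1,-2 \right)} = -1 + 1 \cdot 3 = -1 + 3 = 2$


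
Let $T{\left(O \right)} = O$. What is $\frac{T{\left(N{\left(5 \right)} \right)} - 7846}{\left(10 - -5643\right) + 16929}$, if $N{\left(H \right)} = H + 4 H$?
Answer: $- \frac{7821}{22582} \approx -0.34634$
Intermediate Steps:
$N{\left(H \right)} = 5 H$
$\frac{T{\left(N{\left(5 \right)} \right)} - 7846}{\left(10 - -5643\right) + 16929} = \frac{5 \cdot 5 - 7846}{\left(10 - -5643\right) + 16929} = \frac{25 - 7846}{\left(10 + 5643\right) + 16929} = - \frac{7821}{5653 + 16929} = - \frac{7821}{22582}$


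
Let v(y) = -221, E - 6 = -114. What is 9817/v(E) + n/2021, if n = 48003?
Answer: -9231494/446641 ≈ -20.669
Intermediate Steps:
E = -108 (E = 6 - 114 = -108)
9817/v(E) + n/2021 = 9817/(-221) + 48003/2021 = 9817*(-1/221) + 48003*(1/2021) = -9817/221 + 48003/2021 = -9231494/446641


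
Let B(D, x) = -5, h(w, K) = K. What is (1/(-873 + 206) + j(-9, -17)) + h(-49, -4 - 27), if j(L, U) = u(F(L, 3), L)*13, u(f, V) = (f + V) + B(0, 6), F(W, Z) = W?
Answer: -220111/667 ≈ -330.00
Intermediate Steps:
u(f, V) = -5 + V + f (u(f, V) = (f + V) - 5 = (V + f) - 5 = -5 + V + f)
j(L, U) = -65 + 26*L (j(L, U) = (-5 + L + L)*13 = (-5 + 2*L)*13 = -65 + 26*L)
(1/(-873 + 206) + j(-9, -17)) + h(-49, -4 - 27) = (1/(-873 + 206) + (-65 + 26*(-9))) + (-4 - 27) = (1/(-667) + (-65 - 234)) - 31 = (-1/667 - 299) - 31 = -199434/667 - 31 = -220111/667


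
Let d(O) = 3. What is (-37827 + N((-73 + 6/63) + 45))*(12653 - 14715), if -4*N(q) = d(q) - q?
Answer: 3276638627/42 ≈ 7.8015e+7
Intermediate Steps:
N(q) = -¾ + q/4 (N(q) = -(3 - q)/4 = -¾ + q/4)
(-37827 + N((-73 + 6/63) + 45))*(12653 - 14715) = (-37827 + (-¾ + ((-73 + 6/63) + 45)/4))*(12653 - 14715) = (-37827 + (-¾ + ((-73 + 6*(1/63)) + 45)/4))*(-2062) = (-37827 + (-¾ + ((-73 + 2/21) + 45)/4))*(-2062) = (-37827 + (-¾ + (-1531/21 + 45)/4))*(-2062) = (-37827 + (-¾ + (¼)*(-586/21)))*(-2062) = (-37827 + (-¾ - 293/42))*(-2062) = (-37827 - 649/84)*(-2062) = -3178117/84*(-2062) = 3276638627/42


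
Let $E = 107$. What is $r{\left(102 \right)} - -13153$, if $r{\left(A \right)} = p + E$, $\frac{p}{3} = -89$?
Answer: $12993$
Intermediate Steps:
$p = -267$ ($p = 3 \left(-89\right) = -267$)
$r{\left(A \right)} = -160$ ($r{\left(A \right)} = -267 + 107 = -160$)
$r{\left(102 \right)} - -13153 = -160 - -13153 = -160 + 13153 = 12993$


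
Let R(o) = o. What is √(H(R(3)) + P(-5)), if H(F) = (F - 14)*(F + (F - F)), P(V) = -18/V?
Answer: 7*I*√15/5 ≈ 5.4222*I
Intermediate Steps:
H(F) = F*(-14 + F) (H(F) = (-14 + F)*(F + 0) = (-14 + F)*F = F*(-14 + F))
√(H(R(3)) + P(-5)) = √(3*(-14 + 3) - 18/(-5)) = √(3*(-11) - 18*(-⅕)) = √(-33 + 18/5) = √(-147/5) = 7*I*√15/5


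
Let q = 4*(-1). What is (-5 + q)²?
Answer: 81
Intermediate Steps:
q = -4
(-5 + q)² = (-5 - 4)² = (-9)² = 81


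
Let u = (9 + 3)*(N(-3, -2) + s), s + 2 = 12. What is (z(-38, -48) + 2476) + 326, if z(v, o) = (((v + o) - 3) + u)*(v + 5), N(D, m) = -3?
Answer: 2967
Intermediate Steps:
s = 10 (s = -2 + 12 = 10)
u = 84 (u = (9 + 3)*(-3 + 10) = 12*7 = 84)
z(v, o) = (5 + v)*(81 + o + v) (z(v, o) = (((v + o) - 3) + 84)*(v + 5) = (((o + v) - 3) + 84)*(5 + v) = ((-3 + o + v) + 84)*(5 + v) = (81 + o + v)*(5 + v) = (5 + v)*(81 + o + v))
(z(-38, -48) + 2476) + 326 = ((405 + (-38)² + 5*(-48) + 86*(-38) - 48*(-38)) + 2476) + 326 = ((405 + 1444 - 240 - 3268 + 1824) + 2476) + 326 = (165 + 2476) + 326 = 2641 + 326 = 2967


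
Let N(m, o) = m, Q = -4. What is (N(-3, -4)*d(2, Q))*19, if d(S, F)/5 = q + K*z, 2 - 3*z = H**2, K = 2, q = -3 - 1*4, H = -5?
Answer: 6365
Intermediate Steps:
q = -7 (q = -3 - 4 = -7)
z = -23/3 (z = 2/3 - 1/3*(-5)**2 = 2/3 - 1/3*25 = 2/3 - 25/3 = -23/3 ≈ -7.6667)
d(S, F) = -335/3 (d(S, F) = 5*(-7 + 2*(-23/3)) = 5*(-7 - 46/3) = 5*(-67/3) = -335/3)
(N(-3, -4)*d(2, Q))*19 = -3*(-335/3)*19 = 335*19 = 6365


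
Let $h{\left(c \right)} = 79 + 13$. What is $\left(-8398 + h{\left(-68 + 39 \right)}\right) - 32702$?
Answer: $-41008$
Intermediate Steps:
$h{\left(c \right)} = 92$
$\left(-8398 + h{\left(-68 + 39 \right)}\right) - 32702 = \left(-8398 + 92\right) - 32702 = -8306 - 32702 = -41008$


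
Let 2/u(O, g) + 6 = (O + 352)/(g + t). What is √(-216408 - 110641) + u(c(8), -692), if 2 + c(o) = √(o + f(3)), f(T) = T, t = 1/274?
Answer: -116944098997/380406259982 + 25976159*√11/380406259982 + I*√327049 ≈ -0.30719 + 571.88*I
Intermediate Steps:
t = 1/274 ≈ 0.0036496
c(o) = -2 + √(3 + o) (c(o) = -2 + √(o + 3) = -2 + √(3 + o))
u(O, g) = 2/(-6 + (352 + O)/(1/274 + g)) (u(O, g) = 2/(-6 + (O + 352)/(g + 1/274)) = 2/(-6 + (352 + O)/(1/274 + g)))
√(-216408 - 110641) + u(c(8), -692) = √(-216408 - 110641) + (1 + 274*(-692))/(48221 - 822*(-692) + 137*(-2 + √(3 + 8))) = √(-327049) + (1 - 189608)/(48221 + 568824 + 137*(-2 + √11)) = I*√327049 - 189607/(48221 + 568824 + (-274 + 137*√11)) = I*√327049 - 189607/(616771 + 137*√11) = -189607/(616771 + 137*√11) + I*√327049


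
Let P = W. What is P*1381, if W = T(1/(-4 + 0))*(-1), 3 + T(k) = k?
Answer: 17953/4 ≈ 4488.3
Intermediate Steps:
T(k) = -3 + k
W = 13/4 (W = (-3 + 1/(-4 + 0))*(-1) = (-3 + 1/(-4))*(-1) = (-3 - ¼)*(-1) = -13/4*(-1) = 13/4 ≈ 3.2500)
P = 13/4 ≈ 3.2500
P*1381 = (13/4)*1381 = 17953/4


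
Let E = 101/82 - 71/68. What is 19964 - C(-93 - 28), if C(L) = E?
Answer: 55659109/2788 ≈ 19964.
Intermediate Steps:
E = 523/2788 (E = 101*(1/82) - 71*1/68 = 101/82 - 71/68 = 523/2788 ≈ 0.18759)
C(L) = 523/2788
19964 - C(-93 - 28) = 19964 - 1*523/2788 = 19964 - 523/2788 = 55659109/2788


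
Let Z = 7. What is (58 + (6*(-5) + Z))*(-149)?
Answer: -5215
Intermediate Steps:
(58 + (6*(-5) + Z))*(-149) = (58 + (6*(-5) + 7))*(-149) = (58 + (-30 + 7))*(-149) = (58 - 23)*(-149) = 35*(-149) = -5215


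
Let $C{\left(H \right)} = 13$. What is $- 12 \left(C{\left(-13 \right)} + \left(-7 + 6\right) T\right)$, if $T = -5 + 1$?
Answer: $-204$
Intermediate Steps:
$T = -4$
$- 12 \left(C{\left(-13 \right)} + \left(-7 + 6\right) T\right) = - 12 \left(13 + \left(-7 + 6\right) \left(-4\right)\right) = - 12 \left(13 - -4\right) = - 12 \left(13 + 4\right) = \left(-12\right) 17 = -204$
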